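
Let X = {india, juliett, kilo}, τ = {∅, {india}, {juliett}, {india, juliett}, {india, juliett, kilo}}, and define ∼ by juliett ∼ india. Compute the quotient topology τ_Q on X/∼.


X/∼ = {[india=juliett], [kilo]}; |τ_Q| = 3.

Equivalence classes: [india=juliett], [kilo].
Quotient map π: X → X/∼ sends india ↦ [india=juliett], juliett ↦ [india=juliett], kilo ↦ [kilo].
For each subset V ⊆ X/∼, compute π^{-1}(V) ⊆ X and check whether π^{-1}(V) ∈ τ. V is open in τ_Q iff π^{-1}(V) ∈ τ.
  V = {}: π^{-1}(V) = ∅ ∈ τ ✓.
  V = {[india=juliett]}: π^{-1}(V) = {india, juliett} ∈ τ ✓.
  V = {[kilo]}: π^{-1}(V) = {kilo} ∉ τ ✗.
  V = {[india=juliett], [kilo]}: π^{-1}(V) = {india, juliett, kilo} ∈ τ ✓.
Open sets in the quotient: τ_Q = {{}, {[india=juliett]}, {[india=juliett], [kilo]}} (3 elements).


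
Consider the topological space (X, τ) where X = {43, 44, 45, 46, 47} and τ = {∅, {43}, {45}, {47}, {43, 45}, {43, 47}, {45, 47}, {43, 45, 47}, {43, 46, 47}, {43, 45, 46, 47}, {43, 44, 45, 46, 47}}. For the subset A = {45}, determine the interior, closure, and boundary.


int(A) = {45}, cl(A) = {44, 45}, ∂A = {44}.

Closed sets in (X, τ) are complements of opens:
  closed(X, τ) = {∅, {44}, {44, 45}, {44, 46}, {43, 44, 46}, {44, 45, 46}, {44, 46, 47}, {43, 44, 45, 46}, {43, 44, 46, 47}, {44, 45, 46, 47}, {43, 44, 45, 46, 47}}.
int(A) = ⋃ {U ∈ τ : U ⊆ A}. Opens contained in A: ∅, {45}.
Taking the union of these: int(A) = {45}.
cl(A) = ⋂ {C closed : A ⊆ C}. Closed sets containing A: {44, 45}, {44, 45, 46}, {43, 44, 45, 46}, {44, 45, 46, 47}, {43, 44, 45, 46, 47}.
Intersecting these: cl(A) = {44, 45}.
∂A = cl(A) ∖ int(A) = {44, 45} ∖ {45} = {44}.


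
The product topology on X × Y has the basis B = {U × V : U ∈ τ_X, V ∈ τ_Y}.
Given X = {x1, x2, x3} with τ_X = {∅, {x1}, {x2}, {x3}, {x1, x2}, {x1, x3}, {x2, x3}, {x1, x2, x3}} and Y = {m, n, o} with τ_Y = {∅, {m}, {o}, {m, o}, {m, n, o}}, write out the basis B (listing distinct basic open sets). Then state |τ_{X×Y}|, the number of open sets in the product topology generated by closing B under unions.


Basis B = {∅ × ∅, {x1} × {m}, {x1} × {o}, {x2} × {m}, {x2} × {o}, {x3} × {m}, {x3} × {o}, {x1} × {m, o}, {x1, x2} × {m}, {x1, x3} × {m}, {x1, x2} × {o}, {x1, x3} × {o}, {x2} × {m, o}, {x2, x3} × {m}, {x2, x3} × {o}, {x3} × {m, o}, {x1} × {m, n, o}, {x1, x2, x3} × {m}, {x1, x2, x3} × {o}, {x2} × {m, n, o}, {x3} × {m, n, o}, {x1, x2} × {m, o}, {x1, x3} × {m, o}, {x2, x3} × {m, o}, {x1, x2} × {m, n, o}, {x1, x3} × {m, n, o}, {x1, x2, x3} × {m, o}, {x2, x3} × {m, n, o}, {x1, x2, x3} × {m, n, o}}; |τ_{X×Y}| = 125.

Enumerate products U × V with U ∈ τ_X, V ∈ τ_Y (deduplicated):
  ∅ × ∅ = {} (∅)
  {x1} × {m} = {(x1,m)}
  {x1} × {o} = {(x1,o)}
  {x2} × {m} = {(x2,m)}
  {x2} × {o} = {(x2,o)}
  {x3} × {m} = {(x3,m)}
  {x3} × {o} = {(x3,o)}
  {x1} × {m, o} = {(x1,m), (x1,o)}
  {x1, x2} × {m} = {(x1,m), (x2,m)}
  {x1, x3} × {m} = {(x1,m), (x3,m)}
  {x1, x2} × {o} = {(x1,o), (x2,o)}
  {x1, x3} × {o} = {(x1,o), (x3,o)}
  {x2} × {m, o} = {(x2,m), (x2,o)}
  {x2, x3} × {m} = {(x2,m), (x3,m)}
  {x2, x3} × {o} = {(x2,o), (x3,o)}
  {x3} × {m, o} = {(x3,m), (x3,o)}
  {x1} × {m, n, o} = {(x1,m), (x1,n), (x1,o)}
  {x1, x2, x3} × {m} = {(x1,m), (x2,m), (x3,m)}
  {x1, x2, x3} × {o} = {(x1,o), (x2,o), (x3,o)}
  {x2} × {m, n, o} = {(x2,m), (x2,n), (x2,o)}
  {x3} × {m, n, o} = {(x3,m), (x3,n), (x3,o)}
  {x1, x2} × {m, o} = {(x1,m), (x1,o), (x2,m), (x2,o)}
  {x1, x3} × {m, o} = {(x1,m), (x1,o), (x3,m), (x3,o)}
  {x2, x3} × {m, o} = {(x2,m), (x2,o), (x3,m), (x3,o)}
  {x1, x2} × {m, n, o} = {(x1,m), (x1,n), (x1,o), (x2,m), (x2,n), (x2,o)}
  {x1, x3} × {m, n, o} = {(x1,m), (x1,n), (x1,o), (x3,m), (x3,n), (x3,o)}
  {x1, x2, x3} × {m, o} = {(x1,m), (x1,o), (x2,m), (x2,o), (x3,m), (x3,o)}
  {x2, x3} × {m, n, o} = {(x2,m), (x2,n), (x2,o), (x3,m), (x3,n), (x3,o)}
  {x1, x2, x3} × {m, n, o} = {(x1,m), (x1,n), (x1,o), (x2,m), (x2,n), (x2,o), (x3,m), (x3,n), (x3,o)}
These 29 distinct sets form the basis B.
Close under arbitrary unions to get τ_{X×Y}; counting gives |τ_{X×Y}| = 125.


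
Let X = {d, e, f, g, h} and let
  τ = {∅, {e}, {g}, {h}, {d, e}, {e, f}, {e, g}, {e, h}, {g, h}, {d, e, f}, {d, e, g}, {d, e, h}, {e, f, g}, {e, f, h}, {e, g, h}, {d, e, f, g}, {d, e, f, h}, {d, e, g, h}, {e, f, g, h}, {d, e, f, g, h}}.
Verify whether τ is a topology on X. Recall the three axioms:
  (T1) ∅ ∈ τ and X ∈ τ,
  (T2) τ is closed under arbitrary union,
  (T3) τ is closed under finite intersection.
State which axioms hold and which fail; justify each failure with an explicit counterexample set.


τ IS a topology on X.

Axiom (T1): ∅ ∈ τ? Yes; X ∈ τ? Yes.
Axiom (T2/T3): check pairwise unions and intersections of members of τ.
All pairwise intersections and unions checked — each lies in τ. Therefore τ satisfies (T1), (T2), (T3): it IS a topology on X.


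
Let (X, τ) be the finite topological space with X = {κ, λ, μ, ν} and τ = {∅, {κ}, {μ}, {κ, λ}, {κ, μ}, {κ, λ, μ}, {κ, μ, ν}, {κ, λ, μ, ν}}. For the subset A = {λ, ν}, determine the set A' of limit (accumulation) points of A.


A' = ∅

For each x ∈ X, list the open sets U ∈ τ with x ∈ U, then check whether U ∩ (A ∖ {x}) ≠ ∅ for every such U.
  x = κ: open {κ} ∋ x has {κ} ∩ (A ∖ {κ}) = ∅, so x is NOT a limit point.
  x = λ: open {κ, λ} ∋ x has {κ, λ} ∩ (A ∖ {λ}) = ∅, so x is NOT a limit point.
  x = μ: open {μ} ∋ x has {μ} ∩ (A ∖ {μ}) = ∅, so x is NOT a limit point.
  x = ν: open {κ, μ, ν} ∋ x has {κ, μ, ν} ∩ (A ∖ {ν}) = ∅, so x is NOT a limit point.
Collecting: A' = ∅.


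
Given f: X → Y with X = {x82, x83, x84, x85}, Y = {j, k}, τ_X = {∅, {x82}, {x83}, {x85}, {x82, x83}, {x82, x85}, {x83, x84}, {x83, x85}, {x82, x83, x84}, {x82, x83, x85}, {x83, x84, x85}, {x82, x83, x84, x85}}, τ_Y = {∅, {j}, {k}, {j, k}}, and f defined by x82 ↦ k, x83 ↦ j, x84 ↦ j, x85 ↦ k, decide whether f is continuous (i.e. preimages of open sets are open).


f IS continuous.

Compute f^{-1}(U) for each U ∈ τ_Y:
  U = ∅: f^{-1}(U) = ∅ ∈ τ_X ✓.
  U = {j}: f^{-1}(U) = {x83, x84} ∈ τ_X ✓.
  U = {k}: f^{-1}(U) = {x82, x85} ∈ τ_X ✓.
  U = {j, k}: f^{-1}(U) = {x82, x83, x84, x85} ∈ τ_X ✓.
Every preimage lies in τ_X, so f IS continuous.


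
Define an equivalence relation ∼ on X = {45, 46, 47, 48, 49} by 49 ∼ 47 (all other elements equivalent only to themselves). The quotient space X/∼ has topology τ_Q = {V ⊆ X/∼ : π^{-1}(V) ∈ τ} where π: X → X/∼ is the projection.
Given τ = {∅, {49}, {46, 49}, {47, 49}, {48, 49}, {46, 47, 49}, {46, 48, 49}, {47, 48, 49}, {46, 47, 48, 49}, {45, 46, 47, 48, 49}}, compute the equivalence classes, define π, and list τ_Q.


X/∼ = {[45], [46], [47=49], [48]}; |τ_Q| = 6.

Equivalence classes: [45], [46], [47=49], [48].
Quotient map π: X → X/∼ sends 45 ↦ [45], 46 ↦ [46], 47 ↦ [47=49], 48 ↦ [48], 49 ↦ [47=49].
For each subset V ⊆ X/∼, compute π^{-1}(V) ⊆ X and check whether π^{-1}(V) ∈ τ. V is open in τ_Q iff π^{-1}(V) ∈ τ.
  V = {}: π^{-1}(V) = ∅ ∈ τ ✓.
  V = {[45]}: π^{-1}(V) = {45} ∉ τ ✗.
  V = {[46]}: π^{-1}(V) = {46} ∉ τ ✗.
  V = {[45], [46]}: π^{-1}(V) = {45, 46} ∉ τ ✗.
  V = {[47=49]}: π^{-1}(V) = {47, 49} ∈ τ ✓.
  V = {[45], [47=49]}: π^{-1}(V) = {45, 47, 49} ∉ τ ✗.
  V = {[46], [47=49]}: π^{-1}(V) = {46, 47, 49} ∈ τ ✓.
  V = {[45], [46], [47=49]}: π^{-1}(V) = {45, 46, 47, 49} ∉ τ ✗.
  V = {[48]}: π^{-1}(V) = {48} ∉ τ ✗.
  V = {[45], [48]}: π^{-1}(V) = {45, 48} ∉ τ ✗.
  V = {[46], [48]}: π^{-1}(V) = {46, 48} ∉ τ ✗.
  V = {[45], [46], [48]}: π^{-1}(V) = {45, 46, 48} ∉ τ ✗.
  V = {[47=49], [48]}: π^{-1}(V) = {47, 48, 49} ∈ τ ✓.
  V = {[45], [47=49], [48]}: π^{-1}(V) = {45, 47, 48, 49} ∉ τ ✗.
  V = {[46], [47=49], [48]}: π^{-1}(V) = {46, 47, 48, 49} ∈ τ ✓.
  V = {[45], [46], [47=49], [48]}: π^{-1}(V) = {45, 46, 47, 48, 49} ∈ τ ✓.
Open sets in the quotient: τ_Q = {{}, {[47=49]}, {[46], [47=49]}, {[47=49], [48]}, {[46], [47=49], [48]}, {[45], [46], [47=49], [48]}} (6 elements).


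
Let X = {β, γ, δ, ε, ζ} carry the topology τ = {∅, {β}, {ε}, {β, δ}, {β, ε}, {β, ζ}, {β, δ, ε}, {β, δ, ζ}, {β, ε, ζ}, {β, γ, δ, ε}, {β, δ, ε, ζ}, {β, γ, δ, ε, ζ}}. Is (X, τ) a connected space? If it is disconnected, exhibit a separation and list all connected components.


(X, τ) is connected.

Find clopen sets (U ∈ τ with X ∖ U ∈ τ):
  U = ∅, X ∖ U = {β, γ, δ, ε, ζ} — both open, so U is clopen.
  U = {β, γ, δ, ε, ζ}, X ∖ U = ∅ — both open, so U is clopen.
Only trivial clopens (∅ and X) exist, so (X, τ) is connected.
Compute connected components by grouping points that agree on all clopens:
  component: {β, γ, δ, ε, ζ}


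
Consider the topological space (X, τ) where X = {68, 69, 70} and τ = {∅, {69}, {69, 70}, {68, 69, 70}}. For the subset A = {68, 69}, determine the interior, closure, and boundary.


int(A) = {69}, cl(A) = {68, 69, 70}, ∂A = {68, 70}.

Closed sets in (X, τ) are complements of opens:
  closed(X, τ) = {∅, {68}, {68, 70}, {68, 69, 70}}.
int(A) = ⋃ {U ∈ τ : U ⊆ A}. Opens contained in A: ∅, {69}.
Taking the union of these: int(A) = {69}.
cl(A) = ⋂ {C closed : A ⊆ C}. Closed sets containing A: {68, 69, 70}.
Intersecting these: cl(A) = {68, 69, 70}.
∂A = cl(A) ∖ int(A) = {68, 69, 70} ∖ {69} = {68, 70}.


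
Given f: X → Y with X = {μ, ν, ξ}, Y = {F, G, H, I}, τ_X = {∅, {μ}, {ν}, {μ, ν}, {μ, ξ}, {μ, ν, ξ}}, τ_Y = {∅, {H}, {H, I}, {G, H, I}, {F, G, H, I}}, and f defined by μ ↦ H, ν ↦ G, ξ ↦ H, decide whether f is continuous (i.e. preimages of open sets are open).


f IS continuous.

Compute f^{-1}(U) for each U ∈ τ_Y:
  U = ∅: f^{-1}(U) = ∅ ∈ τ_X ✓.
  U = {H}: f^{-1}(U) = {μ, ξ} ∈ τ_X ✓.
  U = {H, I}: f^{-1}(U) = {μ, ξ} ∈ τ_X ✓.
  U = {G, H, I}: f^{-1}(U) = {μ, ν, ξ} ∈ τ_X ✓.
  U = {F, G, H, I}: f^{-1}(U) = {μ, ν, ξ} ∈ τ_X ✓.
Every preimage lies in τ_X, so f IS continuous.


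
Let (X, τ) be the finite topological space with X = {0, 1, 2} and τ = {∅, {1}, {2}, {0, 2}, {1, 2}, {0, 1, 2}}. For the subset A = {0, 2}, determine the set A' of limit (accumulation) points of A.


A' = {0}

For each x ∈ X, list the open sets U ∈ τ with x ∈ U, then check whether U ∩ (A ∖ {x}) ≠ ∅ for every such U.
  x = 0: opens ∋ x are {0, 2}, {0, 1, 2}; each meets A ∖ {0}, so x IS a limit point.
  x = 1: open {1} ∋ x has {1} ∩ (A ∖ {1}) = ∅, so x is NOT a limit point.
  x = 2: open {2} ∋ x has {2} ∩ (A ∖ {2}) = ∅, so x is NOT a limit point.
Collecting: A' = {0}.


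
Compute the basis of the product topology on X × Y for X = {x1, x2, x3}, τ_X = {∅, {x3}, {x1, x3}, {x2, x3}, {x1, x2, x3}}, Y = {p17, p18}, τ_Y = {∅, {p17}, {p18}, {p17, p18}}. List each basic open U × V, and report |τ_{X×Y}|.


Basis B = {∅ × ∅, {x3} × {p17}, {x3} × {p18}, {x1, x3} × {p17}, {x1, x3} × {p18}, {x2, x3} × {p17}, {x2, x3} × {p18}, {x3} × {p17, p18}, {x1, x2, x3} × {p17}, {x1, x2, x3} × {p18}, {x1, x3} × {p17, p18}, {x2, x3} × {p17, p18}, {x1, x2, x3} × {p17, p18}}; |τ_{X×Y}| = 25.

Enumerate products U × V with U ∈ τ_X, V ∈ τ_Y (deduplicated):
  ∅ × ∅ = {} (∅)
  {x3} × {p17} = {(x3,p17)}
  {x3} × {p18} = {(x3,p18)}
  {x1, x3} × {p17} = {(x1,p17), (x3,p17)}
  {x1, x3} × {p18} = {(x1,p18), (x3,p18)}
  {x2, x3} × {p17} = {(x2,p17), (x3,p17)}
  {x2, x3} × {p18} = {(x2,p18), (x3,p18)}
  {x3} × {p17, p18} = {(x3,p17), (x3,p18)}
  {x1, x2, x3} × {p17} = {(x1,p17), (x2,p17), (x3,p17)}
  {x1, x2, x3} × {p18} = {(x1,p18), (x2,p18), (x3,p18)}
  {x1, x3} × {p17, p18} = {(x1,p17), (x1,p18), (x3,p17), (x3,p18)}
  {x2, x3} × {p17, p18} = {(x2,p17), (x2,p18), (x3,p17), (x3,p18)}
  {x1, x2, x3} × {p17, p18} = {(x1,p17), (x1,p18), (x2,p17), (x2,p18), (x3,p17), (x3,p18)}
These 13 distinct sets form the basis B.
Close under arbitrary unions to get τ_{X×Y}; counting gives |τ_{X×Y}| = 25.


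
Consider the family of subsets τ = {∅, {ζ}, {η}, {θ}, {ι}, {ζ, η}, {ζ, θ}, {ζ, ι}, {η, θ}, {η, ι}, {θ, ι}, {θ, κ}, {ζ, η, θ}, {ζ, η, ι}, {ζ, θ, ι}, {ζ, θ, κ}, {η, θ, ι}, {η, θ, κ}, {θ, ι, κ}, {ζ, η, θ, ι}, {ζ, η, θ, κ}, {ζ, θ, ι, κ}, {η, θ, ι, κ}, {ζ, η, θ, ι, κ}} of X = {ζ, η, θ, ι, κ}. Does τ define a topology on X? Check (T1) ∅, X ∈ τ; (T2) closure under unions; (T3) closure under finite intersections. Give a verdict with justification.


τ IS a topology on X.

Axiom (T1): ∅ ∈ τ? Yes; X ∈ τ? Yes.
Axiom (T2/T3): check pairwise unions and intersections of members of τ.
All pairwise intersections and unions checked — each lies in τ. Therefore τ satisfies (T1), (T2), (T3): it IS a topology on X.


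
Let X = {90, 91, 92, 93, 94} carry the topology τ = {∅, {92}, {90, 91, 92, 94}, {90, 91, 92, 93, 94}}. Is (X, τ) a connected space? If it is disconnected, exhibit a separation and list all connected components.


(X, τ) is connected.

Find clopen sets (U ∈ τ with X ∖ U ∈ τ):
  U = ∅, X ∖ U = {90, 91, 92, 93, 94} — both open, so U is clopen.
  U = {90, 91, 92, 93, 94}, X ∖ U = ∅ — both open, so U is clopen.
Only trivial clopens (∅ and X) exist, so (X, τ) is connected.
Compute connected components by grouping points that agree on all clopens:
  component: {90, 91, 92, 93, 94}


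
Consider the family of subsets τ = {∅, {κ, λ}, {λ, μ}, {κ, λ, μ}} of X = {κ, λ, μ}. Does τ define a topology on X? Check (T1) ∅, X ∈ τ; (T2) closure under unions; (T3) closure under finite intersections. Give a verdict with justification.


τ is NOT a topology on X.

Axiom (T1): ∅ ∈ τ? Yes; X ∈ τ? Yes.
Axiom (T2/T3): check pairwise unions and intersections of members of τ.
Counterexample for (T3): {κ, λ} ∩ {λ, μ} = {λ} ∉ τ. Therefore τ is NOT a topology.


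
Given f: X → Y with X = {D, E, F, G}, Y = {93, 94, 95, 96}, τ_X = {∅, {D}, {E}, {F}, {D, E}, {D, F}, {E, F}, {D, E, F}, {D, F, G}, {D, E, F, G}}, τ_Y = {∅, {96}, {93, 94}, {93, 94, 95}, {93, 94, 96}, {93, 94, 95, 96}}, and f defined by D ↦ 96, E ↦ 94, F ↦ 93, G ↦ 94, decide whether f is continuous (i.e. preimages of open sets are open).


f is NOT continuous.

Compute f^{-1}(U) for each U ∈ τ_Y:
  U = ∅: f^{-1}(U) = ∅ ∈ τ_X ✓.
  U = {96}: f^{-1}(U) = {D} ∈ τ_X ✓.
  U = {93, 94}: f^{-1}(U) = {E, F, G} ∉ τ_X ✗.
  U = {93, 94, 95}: f^{-1}(U) = {E, F, G} ∉ τ_X ✗.
  U = {93, 94, 96}: f^{-1}(U) = {D, E, F, G} ∈ τ_X ✓.
  U = {93, 94, 95, 96}: f^{-1}(U) = {D, E, F, G} ∈ τ_X ✓.
Found U = {93, 94} with f^{-1}(U) = {E, F, G} not in τ_X. Therefore f is NOT continuous.


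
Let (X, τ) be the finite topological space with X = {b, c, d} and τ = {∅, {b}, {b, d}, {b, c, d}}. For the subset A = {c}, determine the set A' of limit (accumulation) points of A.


A' = ∅

For each x ∈ X, list the open sets U ∈ τ with x ∈ U, then check whether U ∩ (A ∖ {x}) ≠ ∅ for every such U.
  x = b: open {b} ∋ x has {b} ∩ (A ∖ {b}) = ∅, so x is NOT a limit point.
  x = c: open {b, c, d} ∋ x has {b, c, d} ∩ (A ∖ {c}) = ∅, so x is NOT a limit point.
  x = d: open {b, d} ∋ x has {b, d} ∩ (A ∖ {d}) = ∅, so x is NOT a limit point.
Collecting: A' = ∅.


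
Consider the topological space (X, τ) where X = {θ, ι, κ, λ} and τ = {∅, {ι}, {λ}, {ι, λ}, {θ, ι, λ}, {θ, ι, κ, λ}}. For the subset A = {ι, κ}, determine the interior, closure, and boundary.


int(A) = {ι}, cl(A) = {θ, ι, κ}, ∂A = {θ, κ}.

Closed sets in (X, τ) are complements of opens:
  closed(X, τ) = {∅, {κ}, {θ, κ}, {θ, ι, κ}, {θ, κ, λ}, {θ, ι, κ, λ}}.
int(A) = ⋃ {U ∈ τ : U ⊆ A}. Opens contained in A: ∅, {ι}.
Taking the union of these: int(A) = {ι}.
cl(A) = ⋂ {C closed : A ⊆ C}. Closed sets containing A: {θ, ι, κ}, {θ, ι, κ, λ}.
Intersecting these: cl(A) = {θ, ι, κ}.
∂A = cl(A) ∖ int(A) = {θ, ι, κ} ∖ {ι} = {θ, κ}.


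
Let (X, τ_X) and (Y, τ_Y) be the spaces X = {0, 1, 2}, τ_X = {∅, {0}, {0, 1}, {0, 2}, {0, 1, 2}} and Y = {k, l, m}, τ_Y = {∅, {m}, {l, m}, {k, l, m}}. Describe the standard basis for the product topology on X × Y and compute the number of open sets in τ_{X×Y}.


Basis B = {∅ × ∅, {0} × {m}, {0} × {l, m}, {0, 1} × {m}, {0, 2} × {m}, {0} × {k, l, m}, {0, 1, 2} × {m}, {0, 1} × {l, m}, {0, 2} × {l, m}, {0, 1} × {k, l, m}, {0, 2} × {k, l, m}, {0, 1, 2} × {l, m}, {0, 1, 2} × {k, l, m}}; |τ_{X×Y}| = 30.

Enumerate products U × V with U ∈ τ_X, V ∈ τ_Y (deduplicated):
  ∅ × ∅ = {} (∅)
  {0} × {m} = {(0,m)}
  {0} × {l, m} = {(0,l), (0,m)}
  {0, 1} × {m} = {(0,m), (1,m)}
  {0, 2} × {m} = {(0,m), (2,m)}
  {0} × {k, l, m} = {(0,k), (0,l), (0,m)}
  {0, 1, 2} × {m} = {(0,m), (1,m), (2,m)}
  {0, 1} × {l, m} = {(0,l), (0,m), (1,l), (1,m)}
  {0, 2} × {l, m} = {(0,l), (0,m), (2,l), (2,m)}
  {0, 1} × {k, l, m} = {(0,k), (0,l), (0,m), (1,k), (1,l), (1,m)}
  {0, 2} × {k, l, m} = {(0,k), (0,l), (0,m), (2,k), (2,l), (2,m)}
  {0, 1, 2} × {l, m} = {(0,l), (0,m), (1,l), (1,m), (2,l), (2,m)}
  {0, 1, 2} × {k, l, m} = {(0,k), (0,l), (0,m), (1,k), (1,l), (1,m), (2,k), (2,l), (2,m)}
These 13 distinct sets form the basis B.
Close under arbitrary unions to get τ_{X×Y}; counting gives |τ_{X×Y}| = 30.


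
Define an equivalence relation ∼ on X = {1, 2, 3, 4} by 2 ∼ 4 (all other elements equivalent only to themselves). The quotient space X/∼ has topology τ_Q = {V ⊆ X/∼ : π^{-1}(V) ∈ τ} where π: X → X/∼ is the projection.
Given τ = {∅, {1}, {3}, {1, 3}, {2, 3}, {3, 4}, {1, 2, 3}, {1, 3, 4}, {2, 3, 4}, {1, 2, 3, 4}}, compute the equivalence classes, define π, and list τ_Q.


X/∼ = {[1], [2=4], [3]}; |τ_Q| = 6.

Equivalence classes: [1], [2=4], [3].
Quotient map π: X → X/∼ sends 1 ↦ [1], 2 ↦ [2=4], 3 ↦ [3], 4 ↦ [2=4].
For each subset V ⊆ X/∼, compute π^{-1}(V) ⊆ X and check whether π^{-1}(V) ∈ τ. V is open in τ_Q iff π^{-1}(V) ∈ τ.
  V = {}: π^{-1}(V) = ∅ ∈ τ ✓.
  V = {[1]}: π^{-1}(V) = {1} ∈ τ ✓.
  V = {[2=4]}: π^{-1}(V) = {2, 4} ∉ τ ✗.
  V = {[1], [2=4]}: π^{-1}(V) = {1, 2, 4} ∉ τ ✗.
  V = {[3]}: π^{-1}(V) = {3} ∈ τ ✓.
  V = {[1], [3]}: π^{-1}(V) = {1, 3} ∈ τ ✓.
  V = {[2=4], [3]}: π^{-1}(V) = {2, 3, 4} ∈ τ ✓.
  V = {[1], [2=4], [3]}: π^{-1}(V) = {1, 2, 3, 4} ∈ τ ✓.
Open sets in the quotient: τ_Q = {{}, {[1]}, {[3]}, {[1], [3]}, {[2=4], [3]}, {[1], [2=4], [3]}} (6 elements).


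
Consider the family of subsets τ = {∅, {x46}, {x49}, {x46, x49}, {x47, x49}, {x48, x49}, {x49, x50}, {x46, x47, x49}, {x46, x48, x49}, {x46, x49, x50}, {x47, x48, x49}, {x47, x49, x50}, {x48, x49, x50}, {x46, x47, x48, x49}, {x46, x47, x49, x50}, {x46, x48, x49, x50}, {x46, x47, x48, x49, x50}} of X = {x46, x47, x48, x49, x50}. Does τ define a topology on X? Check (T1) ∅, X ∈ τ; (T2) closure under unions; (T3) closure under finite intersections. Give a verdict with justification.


τ is NOT a topology on X.

Axiom (T1): ∅ ∈ τ? Yes; X ∈ τ? Yes.
Axiom (T2/T3): check pairwise unions and intersections of members of τ.
Counterexample for (T2): {x47, x49} ∪ {x48, x49, x50} = {x47, x48, x49, x50} ∉ τ. Therefore τ is NOT a topology.


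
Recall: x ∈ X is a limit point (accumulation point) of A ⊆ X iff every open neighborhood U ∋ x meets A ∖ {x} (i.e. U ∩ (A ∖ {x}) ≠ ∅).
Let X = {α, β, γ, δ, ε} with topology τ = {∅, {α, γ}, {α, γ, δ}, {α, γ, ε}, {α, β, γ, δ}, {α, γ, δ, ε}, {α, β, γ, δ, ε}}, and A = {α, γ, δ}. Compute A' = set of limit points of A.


A' = {α, β, γ, δ, ε}

For each x ∈ X, list the open sets U ∈ τ with x ∈ U, then check whether U ∩ (A ∖ {x}) ≠ ∅ for every such U.
  x = α: opens ∋ x are {α, γ}, {α, γ, δ}, {α, γ, ε}, {α, β, γ, δ}, {α, γ, δ, ε}, {α, β, γ, δ, ε}; each meets A ∖ {α}, so x IS a limit point.
  x = β: opens ∋ x are {α, β, γ, δ}, {α, β, γ, δ, ε}; each meets A ∖ {β}, so x IS a limit point.
  x = γ: opens ∋ x are {α, γ}, {α, γ, δ}, {α, γ, ε}, {α, β, γ, δ}, {α, γ, δ, ε}, {α, β, γ, δ, ε}; each meets A ∖ {γ}, so x IS a limit point.
  x = δ: opens ∋ x are {α, γ, δ}, {α, β, γ, δ}, {α, γ, δ, ε}, {α, β, γ, δ, ε}; each meets A ∖ {δ}, so x IS a limit point.
  x = ε: opens ∋ x are {α, γ, ε}, {α, γ, δ, ε}, {α, β, γ, δ, ε}; each meets A ∖ {ε}, so x IS a limit point.
Collecting: A' = {α, β, γ, δ, ε}.


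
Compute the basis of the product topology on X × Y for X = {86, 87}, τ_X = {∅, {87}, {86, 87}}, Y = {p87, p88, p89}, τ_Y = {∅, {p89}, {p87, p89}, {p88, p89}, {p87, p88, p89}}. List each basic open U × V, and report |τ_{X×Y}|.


Basis B = {∅ × ∅, {87} × {p89}, {86, 87} × {p89}, {87} × {p87, p89}, {87} × {p88, p89}, {87} × {p87, p88, p89}, {86, 87} × {p87, p89}, {86, 87} × {p88, p89}, {86, 87} × {p87, p88, p89}}; |τ_{X×Y}| = 14.

Enumerate products U × V with U ∈ τ_X, V ∈ τ_Y (deduplicated):
  ∅ × ∅ = {} (∅)
  {87} × {p89} = {(87,p89)}
  {86, 87} × {p89} = {(86,p89), (87,p89)}
  {87} × {p87, p89} = {(87,p87), (87,p89)}
  {87} × {p88, p89} = {(87,p88), (87,p89)}
  {87} × {p87, p88, p89} = {(87,p87), (87,p88), (87,p89)}
  {86, 87} × {p87, p89} = {(86,p87), (86,p89), (87,p87), (87,p89)}
  {86, 87} × {p88, p89} = {(86,p88), (86,p89), (87,p88), (87,p89)}
  {86, 87} × {p87, p88, p89} = {(86,p87), (86,p88), (86,p89), (87,p87), (87,p88), (87,p89)}
These 9 distinct sets form the basis B.
Close under arbitrary unions to get τ_{X×Y}; counting gives |τ_{X×Y}| = 14.


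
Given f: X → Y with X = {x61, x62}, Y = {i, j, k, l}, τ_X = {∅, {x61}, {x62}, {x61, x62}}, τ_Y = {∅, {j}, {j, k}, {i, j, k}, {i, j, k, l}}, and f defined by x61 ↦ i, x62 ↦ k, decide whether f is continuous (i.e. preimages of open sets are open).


f IS continuous.

Compute f^{-1}(U) for each U ∈ τ_Y:
  U = ∅: f^{-1}(U) = ∅ ∈ τ_X ✓.
  U = {j}: f^{-1}(U) = ∅ ∈ τ_X ✓.
  U = {j, k}: f^{-1}(U) = {x62} ∈ τ_X ✓.
  U = {i, j, k}: f^{-1}(U) = {x61, x62} ∈ τ_X ✓.
  U = {i, j, k, l}: f^{-1}(U) = {x61, x62} ∈ τ_X ✓.
Every preimage lies in τ_X, so f IS continuous.


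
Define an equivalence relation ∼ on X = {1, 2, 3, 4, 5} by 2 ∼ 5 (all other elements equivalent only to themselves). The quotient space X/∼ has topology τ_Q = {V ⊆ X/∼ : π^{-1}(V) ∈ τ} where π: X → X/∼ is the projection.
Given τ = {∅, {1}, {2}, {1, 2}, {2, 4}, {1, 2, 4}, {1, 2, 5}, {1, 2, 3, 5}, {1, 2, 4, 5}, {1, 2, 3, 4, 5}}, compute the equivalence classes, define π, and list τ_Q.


X/∼ = {[1], [2=5], [3], [4]}; |τ_Q| = 6.

Equivalence classes: [1], [2=5], [3], [4].
Quotient map π: X → X/∼ sends 1 ↦ [1], 2 ↦ [2=5], 3 ↦ [3], 4 ↦ [4], 5 ↦ [2=5].
For each subset V ⊆ X/∼, compute π^{-1}(V) ⊆ X and check whether π^{-1}(V) ∈ τ. V is open in τ_Q iff π^{-1}(V) ∈ τ.
  V = {}: π^{-1}(V) = ∅ ∈ τ ✓.
  V = {[1]}: π^{-1}(V) = {1} ∈ τ ✓.
  V = {[2=5]}: π^{-1}(V) = {2, 5} ∉ τ ✗.
  V = {[1], [2=5]}: π^{-1}(V) = {1, 2, 5} ∈ τ ✓.
  V = {[3]}: π^{-1}(V) = {3} ∉ τ ✗.
  V = {[1], [3]}: π^{-1}(V) = {1, 3} ∉ τ ✗.
  V = {[2=5], [3]}: π^{-1}(V) = {2, 3, 5} ∉ τ ✗.
  V = {[1], [2=5], [3]}: π^{-1}(V) = {1, 2, 3, 5} ∈ τ ✓.
  V = {[4]}: π^{-1}(V) = {4} ∉ τ ✗.
  V = {[1], [4]}: π^{-1}(V) = {1, 4} ∉ τ ✗.
  V = {[2=5], [4]}: π^{-1}(V) = {2, 4, 5} ∉ τ ✗.
  V = {[1], [2=5], [4]}: π^{-1}(V) = {1, 2, 4, 5} ∈ τ ✓.
  V = {[3], [4]}: π^{-1}(V) = {3, 4} ∉ τ ✗.
  V = {[1], [3], [4]}: π^{-1}(V) = {1, 3, 4} ∉ τ ✗.
  V = {[2=5], [3], [4]}: π^{-1}(V) = {2, 3, 4, 5} ∉ τ ✗.
  V = {[1], [2=5], [3], [4]}: π^{-1}(V) = {1, 2, 3, 4, 5} ∈ τ ✓.
Open sets in the quotient: τ_Q = {{}, {[1]}, {[1], [2=5]}, {[1], [2=5], [3]}, {[1], [2=5], [4]}, {[1], [2=5], [3], [4]}} (6 elements).


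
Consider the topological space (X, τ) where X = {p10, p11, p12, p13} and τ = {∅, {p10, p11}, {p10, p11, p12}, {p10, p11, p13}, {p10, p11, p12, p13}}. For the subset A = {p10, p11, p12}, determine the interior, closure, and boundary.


int(A) = {p10, p11, p12}, cl(A) = {p10, p11, p12, p13}, ∂A = {p13}.

Closed sets in (X, τ) are complements of opens:
  closed(X, τ) = {∅, {p12}, {p13}, {p12, p13}, {p10, p11, p12, p13}}.
int(A) = ⋃ {U ∈ τ : U ⊆ A}. Opens contained in A: ∅, {p10, p11}, {p10, p11, p12}.
Taking the union of these: int(A) = {p10, p11, p12}.
cl(A) = ⋂ {C closed : A ⊆ C}. Closed sets containing A: {p10, p11, p12, p13}.
Intersecting these: cl(A) = {p10, p11, p12, p13}.
∂A = cl(A) ∖ int(A) = {p10, p11, p12, p13} ∖ {p10, p11, p12} = {p13}.


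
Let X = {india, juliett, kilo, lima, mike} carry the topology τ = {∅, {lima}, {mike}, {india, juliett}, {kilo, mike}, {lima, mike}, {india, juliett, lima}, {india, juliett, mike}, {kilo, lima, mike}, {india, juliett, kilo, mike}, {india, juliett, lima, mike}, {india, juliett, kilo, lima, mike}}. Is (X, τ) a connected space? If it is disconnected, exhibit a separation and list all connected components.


(X, τ) is disconnected; components = [{lima}, {india, juliett}, {kilo, mike}].

Find clopen sets (U ∈ τ with X ∖ U ∈ τ):
  U = ∅, X ∖ U = {india, juliett, kilo, lima, mike} — both open, so U is clopen.
  U = {lima}, X ∖ U = {india, juliett, kilo, mike} — both open, so U is clopen.
  U = {india, juliett}, X ∖ U = {kilo, lima, mike} — both open, so U is clopen.
  U = {kilo, mike}, X ∖ U = {india, juliett, lima} — both open, so U is clopen.
  U = {india, juliett, lima}, X ∖ U = {kilo, mike} — both open, so U is clopen.
  U = {kilo, lima, mike}, X ∖ U = {india, juliett} — both open, so U is clopen.
  U = {india, juliett, kilo, mike}, X ∖ U = {lima} — both open, so U is clopen.
  U = {india, juliett, kilo, lima, mike}, X ∖ U = ∅ — both open, so U is clopen.
Nontrivial clopen(s) exist: e.g. {kilo, lima, mike}. So (X, τ) is disconnected.
Compute connected components by grouping points that agree on all clopens:
  component: {lima}
  component: {india, juliett}
  component: {kilo, mike}


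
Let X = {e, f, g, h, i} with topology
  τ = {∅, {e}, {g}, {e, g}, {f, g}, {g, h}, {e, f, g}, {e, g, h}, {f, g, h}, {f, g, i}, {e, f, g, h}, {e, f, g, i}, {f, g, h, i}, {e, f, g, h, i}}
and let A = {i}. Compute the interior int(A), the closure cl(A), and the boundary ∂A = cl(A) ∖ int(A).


int(A) = ∅, cl(A) = {i}, ∂A = {i}.

Closed sets in (X, τ) are complements of opens:
  closed(X, τ) = {∅, {e}, {h}, {i}, {e, h}, {e, i}, {f, i}, {h, i}, {e, f, i}, {e, h, i}, {f, h, i}, {e, f, h, i}, {f, g, h, i}, {e, f, g, h, i}}.
int(A) = ⋃ {U ∈ τ : U ⊆ A}. Opens contained in A: ∅.
Taking the union of these: int(A) = ∅.
cl(A) = ⋂ {C closed : A ⊆ C}. Closed sets containing A: {i}, {e, i}, {f, i}, {h, i}, {e, f, i}, {e, h, i}, {f, h, i}, {e, f, h, i}, {f, g, h, i}, {e, f, g, h, i}.
Intersecting these: cl(A) = {i}.
∂A = cl(A) ∖ int(A) = {i} ∖ ∅ = {i}.


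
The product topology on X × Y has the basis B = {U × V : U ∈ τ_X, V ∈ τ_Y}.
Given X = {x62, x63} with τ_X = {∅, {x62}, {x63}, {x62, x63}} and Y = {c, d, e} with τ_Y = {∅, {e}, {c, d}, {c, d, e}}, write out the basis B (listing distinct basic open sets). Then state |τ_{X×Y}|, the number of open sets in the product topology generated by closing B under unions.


Basis B = {∅ × ∅, {x62} × {e}, {x63} × {e}, {x62} × {c, d}, {x62, x63} × {e}, {x63} × {c, d}, {x62} × {c, d, e}, {x63} × {c, d, e}, {x62, x63} × {c, d}, {x62, x63} × {c, d, e}}; |τ_{X×Y}| = 16.

Enumerate products U × V with U ∈ τ_X, V ∈ τ_Y (deduplicated):
  ∅ × ∅ = {} (∅)
  {x62} × {e} = {(x62,e)}
  {x63} × {e} = {(x63,e)}
  {x62} × {c, d} = {(x62,c), (x62,d)}
  {x62, x63} × {e} = {(x62,e), (x63,e)}
  {x63} × {c, d} = {(x63,c), (x63,d)}
  {x62} × {c, d, e} = {(x62,c), (x62,d), (x62,e)}
  {x63} × {c, d, e} = {(x63,c), (x63,d), (x63,e)}
  {x62, x63} × {c, d} = {(x62,c), (x62,d), (x63,c), (x63,d)}
  {x62, x63} × {c, d, e} = {(x62,c), (x62,d), (x62,e), (x63,c), (x63,d), (x63,e)}
These 10 distinct sets form the basis B.
Close under arbitrary unions to get τ_{X×Y}; counting gives |τ_{X×Y}| = 16.


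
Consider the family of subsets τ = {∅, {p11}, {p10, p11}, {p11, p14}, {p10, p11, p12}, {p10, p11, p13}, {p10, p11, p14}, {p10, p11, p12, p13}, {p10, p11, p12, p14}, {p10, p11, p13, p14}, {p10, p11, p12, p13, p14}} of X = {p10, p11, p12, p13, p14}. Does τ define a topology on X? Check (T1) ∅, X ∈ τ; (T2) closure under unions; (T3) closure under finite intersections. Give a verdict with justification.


τ IS a topology on X.

Axiom (T1): ∅ ∈ τ? Yes; X ∈ τ? Yes.
Axiom (T2/T3): check pairwise unions and intersections of members of τ.
All pairwise intersections and unions checked — each lies in τ. Therefore τ satisfies (T1), (T2), (T3): it IS a topology on X.


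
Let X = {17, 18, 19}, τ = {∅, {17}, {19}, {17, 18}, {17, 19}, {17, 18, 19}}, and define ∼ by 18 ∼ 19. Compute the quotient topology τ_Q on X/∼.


X/∼ = {[17], [18=19]}; |τ_Q| = 3.

Equivalence classes: [17], [18=19].
Quotient map π: X → X/∼ sends 17 ↦ [17], 18 ↦ [18=19], 19 ↦ [18=19].
For each subset V ⊆ X/∼, compute π^{-1}(V) ⊆ X and check whether π^{-1}(V) ∈ τ. V is open in τ_Q iff π^{-1}(V) ∈ τ.
  V = {}: π^{-1}(V) = ∅ ∈ τ ✓.
  V = {[17]}: π^{-1}(V) = {17} ∈ τ ✓.
  V = {[18=19]}: π^{-1}(V) = {18, 19} ∉ τ ✗.
  V = {[17], [18=19]}: π^{-1}(V) = {17, 18, 19} ∈ τ ✓.
Open sets in the quotient: τ_Q = {{}, {[17]}, {[17], [18=19]}} (3 elements).


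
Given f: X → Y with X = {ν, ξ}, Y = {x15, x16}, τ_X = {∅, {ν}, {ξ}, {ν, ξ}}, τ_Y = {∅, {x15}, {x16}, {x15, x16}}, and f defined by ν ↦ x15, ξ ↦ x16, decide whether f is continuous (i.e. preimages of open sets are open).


f IS continuous.

Compute f^{-1}(U) for each U ∈ τ_Y:
  U = ∅: f^{-1}(U) = ∅ ∈ τ_X ✓.
  U = {x15}: f^{-1}(U) = {ν} ∈ τ_X ✓.
  U = {x16}: f^{-1}(U) = {ξ} ∈ τ_X ✓.
  U = {x15, x16}: f^{-1}(U) = {ν, ξ} ∈ τ_X ✓.
Every preimage lies in τ_X, so f IS continuous.


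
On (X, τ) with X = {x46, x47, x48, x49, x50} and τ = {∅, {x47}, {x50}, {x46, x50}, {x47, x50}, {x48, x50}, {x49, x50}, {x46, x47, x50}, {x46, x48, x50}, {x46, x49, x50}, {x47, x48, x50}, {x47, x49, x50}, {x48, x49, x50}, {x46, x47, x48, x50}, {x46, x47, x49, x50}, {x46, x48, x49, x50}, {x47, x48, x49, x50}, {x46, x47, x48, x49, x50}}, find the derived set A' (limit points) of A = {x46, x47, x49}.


A' = ∅

For each x ∈ X, list the open sets U ∈ τ with x ∈ U, then check whether U ∩ (A ∖ {x}) ≠ ∅ for every such U.
  x = x46: open {x46, x50} ∋ x has {x46, x50} ∩ (A ∖ {x46}) = ∅, so x is NOT a limit point.
  x = x47: open {x47} ∋ x has {x47} ∩ (A ∖ {x47}) = ∅, so x is NOT a limit point.
  x = x48: open {x48, x50} ∋ x has {x48, x50} ∩ (A ∖ {x48}) = ∅, so x is NOT a limit point.
  x = x49: open {x49, x50} ∋ x has {x49, x50} ∩ (A ∖ {x49}) = ∅, so x is NOT a limit point.
  x = x50: open {x50} ∋ x has {x50} ∩ (A ∖ {x50}) = ∅, so x is NOT a limit point.
Collecting: A' = ∅.


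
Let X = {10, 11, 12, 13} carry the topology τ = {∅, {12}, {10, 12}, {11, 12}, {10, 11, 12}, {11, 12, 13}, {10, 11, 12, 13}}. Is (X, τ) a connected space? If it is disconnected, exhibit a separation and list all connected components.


(X, τ) is connected.

Find clopen sets (U ∈ τ with X ∖ U ∈ τ):
  U = ∅, X ∖ U = {10, 11, 12, 13} — both open, so U is clopen.
  U = {10, 11, 12, 13}, X ∖ U = ∅ — both open, so U is clopen.
Only trivial clopens (∅ and X) exist, so (X, τ) is connected.
Compute connected components by grouping points that agree on all clopens:
  component: {10, 11, 12, 13}


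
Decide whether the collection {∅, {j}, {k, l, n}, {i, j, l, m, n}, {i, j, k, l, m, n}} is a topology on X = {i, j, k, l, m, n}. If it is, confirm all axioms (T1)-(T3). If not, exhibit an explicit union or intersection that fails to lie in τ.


τ is NOT a topology on X.

Axiom (T1): ∅ ∈ τ? Yes; X ∈ τ? Yes.
Axiom (T2/T3): check pairwise unions and intersections of members of τ.
Counterexample for (T2): {j} ∪ {k, l, n} = {j, k, l, n} ∉ τ. Therefore τ is NOT a topology.


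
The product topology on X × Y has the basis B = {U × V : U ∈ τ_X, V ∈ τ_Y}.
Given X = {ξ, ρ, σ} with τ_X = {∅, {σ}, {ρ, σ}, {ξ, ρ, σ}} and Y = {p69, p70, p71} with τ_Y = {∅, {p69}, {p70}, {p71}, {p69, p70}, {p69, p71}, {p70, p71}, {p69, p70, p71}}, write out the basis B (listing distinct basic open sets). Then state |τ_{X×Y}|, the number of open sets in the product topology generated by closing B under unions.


Basis B = {∅ × ∅, {σ} × {p69}, {σ} × {p70}, {σ} × {p71}, {ρ, σ} × {p69}, {ρ, σ} × {p70}, {ρ, σ} × {p71}, {σ} × {p69, p70}, {σ} × {p69, p71}, {σ} × {p70, p71}, {ξ, ρ, σ} × {p69}, {ξ, ρ, σ} × {p70}, {ξ, ρ, σ} × {p71}, {σ} × {p69, p70, p71}, {ρ, σ} × {p69, p70}, {ρ, σ} × {p69, p71}, {ρ, σ} × {p70, p71}, {ξ, ρ, σ} × {p69, p70}, {ξ, ρ, σ} × {p69, p71}, {ξ, ρ, σ} × {p70, p71}, {ρ, σ} × {p69, p70, p71}, {ξ, ρ, σ} × {p69, p70, p71}}; |τ_{X×Y}| = 64.

Enumerate products U × V with U ∈ τ_X, V ∈ τ_Y (deduplicated):
  ∅ × ∅ = {} (∅)
  {σ} × {p69} = {(σ,p69)}
  {σ} × {p70} = {(σ,p70)}
  {σ} × {p71} = {(σ,p71)}
  {ρ, σ} × {p69} = {(ρ,p69), (σ,p69)}
  {ρ, σ} × {p70} = {(ρ,p70), (σ,p70)}
  {ρ, σ} × {p71} = {(ρ,p71), (σ,p71)}
  {σ} × {p69, p70} = {(σ,p69), (σ,p70)}
  {σ} × {p69, p71} = {(σ,p69), (σ,p71)}
  {σ} × {p70, p71} = {(σ,p70), (σ,p71)}
  {ξ, ρ, σ} × {p69} = {(ξ,p69), (ρ,p69), (σ,p69)}
  {ξ, ρ, σ} × {p70} = {(ξ,p70), (ρ,p70), (σ,p70)}
  {ξ, ρ, σ} × {p71} = {(ξ,p71), (ρ,p71), (σ,p71)}
  {σ} × {p69, p70, p71} = {(σ,p69), (σ,p70), (σ,p71)}
  {ρ, σ} × {p69, p70} = {(ρ,p69), (ρ,p70), (σ,p69), (σ,p70)}
  {ρ, σ} × {p69, p71} = {(ρ,p69), (ρ,p71), (σ,p69), (σ,p71)}
  {ρ, σ} × {p70, p71} = {(ρ,p70), (ρ,p71), (σ,p70), (σ,p71)}
  {ξ, ρ, σ} × {p69, p70} = {(ξ,p69), (ξ,p70), (ρ,p69), (ρ,p70), (σ,p69), (σ,p70)}
  {ξ, ρ, σ} × {p69, p71} = {(ξ,p69), (ξ,p71), (ρ,p69), (ρ,p71), (σ,p69), (σ,p71)}
  {ξ, ρ, σ} × {p70, p71} = {(ξ,p70), (ξ,p71), (ρ,p70), (ρ,p71), (σ,p70), (σ,p71)}
  {ρ, σ} × {p69, p70, p71} = {(ρ,p69), (ρ,p70), (ρ,p71), (σ,p69), (σ,p70), (σ,p71)}
  {ξ, ρ, σ} × {p69, p70, p71} = {(ξ,p69), (ξ,p70), (ξ,p71), (ρ,p69), (ρ,p70), (ρ,p71), (σ,p69), (σ,p70), (σ,p71)}
These 22 distinct sets form the basis B.
Close under arbitrary unions to get τ_{X×Y}; counting gives |τ_{X×Y}| = 64.


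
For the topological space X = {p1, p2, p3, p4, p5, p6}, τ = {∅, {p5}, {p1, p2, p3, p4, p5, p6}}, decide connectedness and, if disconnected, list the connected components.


(X, τ) is connected.

Find clopen sets (U ∈ τ with X ∖ U ∈ τ):
  U = ∅, X ∖ U = {p1, p2, p3, p4, p5, p6} — both open, so U is clopen.
  U = {p1, p2, p3, p4, p5, p6}, X ∖ U = ∅ — both open, so U is clopen.
Only trivial clopens (∅ and X) exist, so (X, τ) is connected.
Compute connected components by grouping points that agree on all clopens:
  component: {p1, p2, p3, p4, p5, p6}


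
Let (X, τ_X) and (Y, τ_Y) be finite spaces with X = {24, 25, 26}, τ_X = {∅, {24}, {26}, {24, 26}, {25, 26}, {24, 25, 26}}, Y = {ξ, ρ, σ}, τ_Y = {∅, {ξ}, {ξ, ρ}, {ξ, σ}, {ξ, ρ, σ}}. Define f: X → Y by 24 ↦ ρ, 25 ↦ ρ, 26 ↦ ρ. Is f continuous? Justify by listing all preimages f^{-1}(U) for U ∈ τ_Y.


f IS continuous.

Compute f^{-1}(U) for each U ∈ τ_Y:
  U = ∅: f^{-1}(U) = ∅ ∈ τ_X ✓.
  U = {ξ}: f^{-1}(U) = ∅ ∈ τ_X ✓.
  U = {ξ, ρ}: f^{-1}(U) = {24, 25, 26} ∈ τ_X ✓.
  U = {ξ, σ}: f^{-1}(U) = ∅ ∈ τ_X ✓.
  U = {ξ, ρ, σ}: f^{-1}(U) = {24, 25, 26} ∈ τ_X ✓.
Every preimage lies in τ_X, so f IS continuous.


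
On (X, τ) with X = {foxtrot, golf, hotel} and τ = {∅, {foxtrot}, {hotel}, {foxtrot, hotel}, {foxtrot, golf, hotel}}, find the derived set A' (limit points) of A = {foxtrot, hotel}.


A' = {golf}

For each x ∈ X, list the open sets U ∈ τ with x ∈ U, then check whether U ∩ (A ∖ {x}) ≠ ∅ for every such U.
  x = foxtrot: open {foxtrot} ∋ x has {foxtrot} ∩ (A ∖ {foxtrot}) = ∅, so x is NOT a limit point.
  x = golf: opens ∋ x are {foxtrot, golf, hotel}; each meets A ∖ {golf}, so x IS a limit point.
  x = hotel: open {hotel} ∋ x has {hotel} ∩ (A ∖ {hotel}) = ∅, so x is NOT a limit point.
Collecting: A' = {golf}.


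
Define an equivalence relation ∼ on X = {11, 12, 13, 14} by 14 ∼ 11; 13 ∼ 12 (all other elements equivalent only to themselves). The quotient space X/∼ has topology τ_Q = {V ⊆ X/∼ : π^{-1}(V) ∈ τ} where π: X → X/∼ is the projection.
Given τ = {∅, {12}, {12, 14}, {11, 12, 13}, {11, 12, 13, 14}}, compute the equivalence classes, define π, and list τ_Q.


X/∼ = {[11=14], [12=13]}; |τ_Q| = 2.

Equivalence classes: [11=14], [12=13].
Quotient map π: X → X/∼ sends 11 ↦ [11=14], 12 ↦ [12=13], 13 ↦ [12=13], 14 ↦ [11=14].
For each subset V ⊆ X/∼, compute π^{-1}(V) ⊆ X and check whether π^{-1}(V) ∈ τ. V is open in τ_Q iff π^{-1}(V) ∈ τ.
  V = {}: π^{-1}(V) = ∅ ∈ τ ✓.
  V = {[11=14]}: π^{-1}(V) = {11, 14} ∉ τ ✗.
  V = {[12=13]}: π^{-1}(V) = {12, 13} ∉ τ ✗.
  V = {[11=14], [12=13]}: π^{-1}(V) = {11, 12, 13, 14} ∈ τ ✓.
Open sets in the quotient: τ_Q = {{}, {[11=14], [12=13]}} (2 elements).


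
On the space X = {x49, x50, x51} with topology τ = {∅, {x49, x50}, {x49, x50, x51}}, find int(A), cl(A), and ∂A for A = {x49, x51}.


int(A) = ∅, cl(A) = {x49, x50, x51}, ∂A = {x49, x50, x51}.

Closed sets in (X, τ) are complements of opens:
  closed(X, τ) = {∅, {x51}, {x49, x50, x51}}.
int(A) = ⋃ {U ∈ τ : U ⊆ A}. Opens contained in A: ∅.
Taking the union of these: int(A) = ∅.
cl(A) = ⋂ {C closed : A ⊆ C}. Closed sets containing A: {x49, x50, x51}.
Intersecting these: cl(A) = {x49, x50, x51}.
∂A = cl(A) ∖ int(A) = {x49, x50, x51} ∖ ∅ = {x49, x50, x51}.


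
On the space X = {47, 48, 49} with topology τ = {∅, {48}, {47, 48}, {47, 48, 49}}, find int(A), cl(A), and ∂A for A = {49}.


int(A) = ∅, cl(A) = {49}, ∂A = {49}.

Closed sets in (X, τ) are complements of opens:
  closed(X, τ) = {∅, {49}, {47, 49}, {47, 48, 49}}.
int(A) = ⋃ {U ∈ τ : U ⊆ A}. Opens contained in A: ∅.
Taking the union of these: int(A) = ∅.
cl(A) = ⋂ {C closed : A ⊆ C}. Closed sets containing A: {49}, {47, 49}, {47, 48, 49}.
Intersecting these: cl(A) = {49}.
∂A = cl(A) ∖ int(A) = {49} ∖ ∅ = {49}.


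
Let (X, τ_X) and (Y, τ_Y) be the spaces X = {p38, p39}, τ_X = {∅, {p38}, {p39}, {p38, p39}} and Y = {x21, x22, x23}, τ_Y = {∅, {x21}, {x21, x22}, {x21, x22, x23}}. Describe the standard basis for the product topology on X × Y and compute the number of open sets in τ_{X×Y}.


Basis B = {∅ × ∅, {p38} × {x21}, {p39} × {x21}, {p38} × {x21, x22}, {p38, p39} × {x21}, {p39} × {x21, x22}, {p38} × {x21, x22, x23}, {p39} × {x21, x22, x23}, {p38, p39} × {x21, x22}, {p38, p39} × {x21, x22, x23}}; |τ_{X×Y}| = 16.

Enumerate products U × V with U ∈ τ_X, V ∈ τ_Y (deduplicated):
  ∅ × ∅ = {} (∅)
  {p38} × {x21} = {(p38,x21)}
  {p39} × {x21} = {(p39,x21)}
  {p38} × {x21, x22} = {(p38,x21), (p38,x22)}
  {p38, p39} × {x21} = {(p38,x21), (p39,x21)}
  {p39} × {x21, x22} = {(p39,x21), (p39,x22)}
  {p38} × {x21, x22, x23} = {(p38,x21), (p38,x22), (p38,x23)}
  {p39} × {x21, x22, x23} = {(p39,x21), (p39,x22), (p39,x23)}
  {p38, p39} × {x21, x22} = {(p38,x21), (p38,x22), (p39,x21), (p39,x22)}
  {p38, p39} × {x21, x22, x23} = {(p38,x21), (p38,x22), (p38,x23), (p39,x21), (p39,x22), (p39,x23)}
These 10 distinct sets form the basis B.
Close under arbitrary unions to get τ_{X×Y}; counting gives |τ_{X×Y}| = 16.
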